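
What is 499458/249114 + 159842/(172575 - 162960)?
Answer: 7436861443/399205185 ≈ 18.629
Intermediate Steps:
499458/249114 + 159842/(172575 - 162960) = 499458*(1/249114) + 159842/9615 = 83243/41519 + 159842*(1/9615) = 83243/41519 + 159842/9615 = 7436861443/399205185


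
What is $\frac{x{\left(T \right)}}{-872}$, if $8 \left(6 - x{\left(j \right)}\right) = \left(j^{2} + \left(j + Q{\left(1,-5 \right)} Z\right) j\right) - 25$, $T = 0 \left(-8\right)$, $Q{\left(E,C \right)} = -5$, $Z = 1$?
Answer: $- \frac{73}{6976} \approx -0.010464$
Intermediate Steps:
$T = 0$
$x{\left(j \right)} = \frac{73}{8} - \frac{j^{2}}{8} - \frac{j \left(-5 + j\right)}{8}$ ($x{\left(j \right)} = 6 - \frac{\left(j^{2} + \left(j - 5\right) j\right) - 25}{8} = 6 - \frac{\left(j^{2} + \left(-5 + j\right) j\right) - 25}{8} = 6 - \frac{\left(j^{2} + j \left(-5 + j\right)\right) - 25}{8} = 6 - \frac{-25 + j^{2} + j \left(-5 + j\right)}{8} = 6 - \left(- \frac{25}{8} + \frac{j^{2}}{8} + \frac{j \left(-5 + j\right)}{8}\right) = \frac{73}{8} - \frac{j^{2}}{8} - \frac{j \left(-5 + j\right)}{8}$)
$\frac{x{\left(T \right)}}{-872} = \frac{\frac{73}{8} - \frac{0^{2}}{4} + \frac{5}{8} \cdot 0}{-872} = \left(\frac{73}{8} - 0 + 0\right) \left(- \frac{1}{872}\right) = \left(\frac{73}{8} + 0 + 0\right) \left(- \frac{1}{872}\right) = \frac{73}{8} \left(- \frac{1}{872}\right) = - \frac{73}{6976}$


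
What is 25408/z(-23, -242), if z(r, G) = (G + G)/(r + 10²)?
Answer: -44464/11 ≈ -4042.2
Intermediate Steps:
z(r, G) = 2*G/(100 + r) (z(r, G) = (2*G)/(r + 100) = (2*G)/(100 + r) = 2*G/(100 + r))
25408/z(-23, -242) = 25408/((2*(-242)/(100 - 23))) = 25408/((2*(-242)/77)) = 25408/((2*(-242)*(1/77))) = 25408/(-44/7) = 25408*(-7/44) = -44464/11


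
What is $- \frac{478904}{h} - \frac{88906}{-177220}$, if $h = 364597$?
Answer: $- \frac{26228252999}{32306940170} \approx -0.81185$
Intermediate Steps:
$- \frac{478904}{h} - \frac{88906}{-177220} = - \frac{478904}{364597} - \frac{88906}{-177220} = \left(-478904\right) \frac{1}{364597} - - \frac{44453}{88610} = - \frac{478904}{364597} + \frac{44453}{88610} = - \frac{26228252999}{32306940170}$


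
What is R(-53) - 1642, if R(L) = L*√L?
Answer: -1642 - 53*I*√53 ≈ -1642.0 - 385.85*I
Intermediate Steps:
R(L) = L^(3/2)
R(-53) - 1642 = (-53)^(3/2) - 1642 = -53*I*√53 - 1642 = -1642 - 53*I*√53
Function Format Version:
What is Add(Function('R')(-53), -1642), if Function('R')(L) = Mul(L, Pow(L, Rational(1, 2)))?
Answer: Add(-1642, Mul(-53, I, Pow(53, Rational(1, 2)))) ≈ Add(-1642.0, Mul(-385.85, I))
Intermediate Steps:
Function('R')(L) = Pow(L, Rational(3, 2))
Add(Function('R')(-53), -1642) = Add(Pow(-53, Rational(3, 2)), -1642) = Add(Mul(-53, I, Pow(53, Rational(1, 2))), -1642) = Add(-1642, Mul(-53, I, Pow(53, Rational(1, 2))))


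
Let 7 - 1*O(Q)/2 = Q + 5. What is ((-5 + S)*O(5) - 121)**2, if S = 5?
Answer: 14641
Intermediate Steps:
O(Q) = 4 - 2*Q (O(Q) = 14 - 2*(Q + 5) = 14 - 2*(5 + Q) = 14 + (-10 - 2*Q) = 4 - 2*Q)
((-5 + S)*O(5) - 121)**2 = ((-5 + 5)*(4 - 2*5) - 121)**2 = (0*(4 - 10) - 121)**2 = (0*(-6) - 121)**2 = (0 - 121)**2 = (-121)**2 = 14641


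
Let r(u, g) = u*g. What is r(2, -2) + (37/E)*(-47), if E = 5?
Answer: -1759/5 ≈ -351.80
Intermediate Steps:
r(u, g) = g*u
r(2, -2) + (37/E)*(-47) = -2*2 + (37/5)*(-47) = -4 + (37*(⅕))*(-47) = -4 + (37/5)*(-47) = -4 - 1739/5 = -1759/5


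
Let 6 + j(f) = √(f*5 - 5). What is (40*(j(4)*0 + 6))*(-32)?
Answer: -7680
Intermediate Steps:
j(f) = -6 + √(-5 + 5*f) (j(f) = -6 + √(f*5 - 5) = -6 + √(5*f - 5) = -6 + √(-5 + 5*f))
(40*(j(4)*0 + 6))*(-32) = (40*((-6 + √(-5 + 5*4))*0 + 6))*(-32) = (40*((-6 + √(-5 + 20))*0 + 6))*(-32) = (40*((-6 + √15)*0 + 6))*(-32) = (40*(0 + 6))*(-32) = (40*6)*(-32) = 240*(-32) = -7680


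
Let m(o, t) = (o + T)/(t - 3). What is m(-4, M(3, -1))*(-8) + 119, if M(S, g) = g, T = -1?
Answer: 109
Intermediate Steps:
m(o, t) = (-1 + o)/(-3 + t) (m(o, t) = (o - 1)/(t - 3) = (-1 + o)/(-3 + t))
m(-4, M(3, -1))*(-8) + 119 = ((-1 - 4)/(-3 - 1))*(-8) + 119 = (-5/(-4))*(-8) + 119 = -¼*(-5)*(-8) + 119 = (5/4)*(-8) + 119 = -10 + 119 = 109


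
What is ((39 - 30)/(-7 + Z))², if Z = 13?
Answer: 9/4 ≈ 2.2500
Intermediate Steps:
((39 - 30)/(-7 + Z))² = ((39 - 30)/(-7 + 13))² = (9/6)² = (9*(⅙))² = (3/2)² = 9/4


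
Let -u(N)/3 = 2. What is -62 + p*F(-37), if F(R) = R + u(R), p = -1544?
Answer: 66330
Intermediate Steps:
u(N) = -6 (u(N) = -3*2 = -6)
F(R) = -6 + R (F(R) = R - 6 = -6 + R)
-62 + p*F(-37) = -62 - 1544*(-6 - 37) = -62 - 1544*(-43) = -62 + 66392 = 66330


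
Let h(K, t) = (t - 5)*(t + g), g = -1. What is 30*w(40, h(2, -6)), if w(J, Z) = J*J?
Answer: 48000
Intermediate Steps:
h(K, t) = (-1 + t)*(-5 + t) (h(K, t) = (t - 5)*(t - 1) = (-5 + t)*(-1 + t) = (-1 + t)*(-5 + t))
w(J, Z) = J²
30*w(40, h(2, -6)) = 30*40² = 30*1600 = 48000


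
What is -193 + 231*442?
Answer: 101909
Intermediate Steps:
-193 + 231*442 = -193 + 102102 = 101909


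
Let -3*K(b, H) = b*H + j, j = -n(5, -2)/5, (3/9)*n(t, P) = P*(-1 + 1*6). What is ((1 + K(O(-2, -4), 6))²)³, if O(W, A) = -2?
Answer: 729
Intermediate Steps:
n(t, P) = 15*P (n(t, P) = 3*(P*(-1 + 1*6)) = 3*(P*(-1 + 6)) = 3*(P*5) = 3*(5*P) = 15*P)
j = 6 (j = -15*(-2)/5 = -1*(-30)*(⅕) = 30*(⅕) = 6)
K(b, H) = -2 - H*b/3 (K(b, H) = -(b*H + 6)/3 = -(H*b + 6)/3 = -(6 + H*b)/3 = -2 - H*b/3)
((1 + K(O(-2, -4), 6))²)³ = ((1 + (-2 - ⅓*6*(-2)))²)³ = ((1 + (-2 + 4))²)³ = ((1 + 2)²)³ = (3²)³ = 9³ = 729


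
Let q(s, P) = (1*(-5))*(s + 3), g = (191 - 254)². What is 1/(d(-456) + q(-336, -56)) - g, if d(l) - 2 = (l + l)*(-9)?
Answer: -39193874/9875 ≈ -3969.0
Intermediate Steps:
d(l) = 2 - 18*l (d(l) = 2 + (l + l)*(-9) = 2 + (2*l)*(-9) = 2 - 18*l)
g = 3969 (g = (-63)² = 3969)
q(s, P) = -15 - 5*s (q(s, P) = -5*(3 + s) = -15 - 5*s)
1/(d(-456) + q(-336, -56)) - g = 1/((2 - 18*(-456)) + (-15 - 5*(-336))) - 1*3969 = 1/((2 + 8208) + (-15 + 1680)) - 3969 = 1/(8210 + 1665) - 3969 = 1/9875 - 3969 = -39193874/9875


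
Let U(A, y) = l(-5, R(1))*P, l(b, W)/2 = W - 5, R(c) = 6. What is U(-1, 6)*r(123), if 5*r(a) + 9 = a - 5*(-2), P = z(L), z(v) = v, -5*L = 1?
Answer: -248/25 ≈ -9.9200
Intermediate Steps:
L = -⅕ (L = -⅕*1 = -⅕ ≈ -0.20000)
l(b, W) = -10 + 2*W (l(b, W) = 2*(W - 5) = 2*(-5 + W) = -10 + 2*W)
P = -⅕ ≈ -0.20000
U(A, y) = -⅖ (U(A, y) = (-10 + 2*6)*(-⅕) = (-10 + 12)*(-⅕) = 2*(-⅕) = -⅖)
r(a) = ⅕ + a/5 (r(a) = -9/5 + (a - 5*(-2))/5 = -9/5 + (a + 10)/5 = -9/5 + (10 + a)/5 = -9/5 + (2 + a/5) = ⅕ + a/5)
U(-1, 6)*r(123) = -2*(⅕ + (⅕)*123)/5 = -2*(⅕ + 123/5)/5 = -⅖*124/5 = -248/25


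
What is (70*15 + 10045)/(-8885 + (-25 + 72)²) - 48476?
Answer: -323636871/6676 ≈ -48478.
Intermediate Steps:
(70*15 + 10045)/(-8885 + (-25 + 72)²) - 48476 = (1050 + 10045)/(-8885 + 47²) - 48476 = 11095/(-8885 + 2209) - 48476 = 11095/(-6676) - 48476 = 11095*(-1/6676) - 48476 = -11095/6676 - 48476 = -323636871/6676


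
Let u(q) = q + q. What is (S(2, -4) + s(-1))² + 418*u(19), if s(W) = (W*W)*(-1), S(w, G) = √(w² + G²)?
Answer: 15905 - 4*√5 ≈ 15896.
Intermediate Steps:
u(q) = 2*q
S(w, G) = √(G² + w²)
s(W) = -W² (s(W) = W²*(-1) = -W²)
(S(2, -4) + s(-1))² + 418*u(19) = (√((-4)² + 2²) - 1*(-1)²)² + 418*(2*19) = (√(16 + 4) - 1*1)² + 418*38 = (√20 - 1)² + 15884 = (2*√5 - 1)² + 15884 = (-1 + 2*√5)² + 15884 = 15884 + (-1 + 2*√5)²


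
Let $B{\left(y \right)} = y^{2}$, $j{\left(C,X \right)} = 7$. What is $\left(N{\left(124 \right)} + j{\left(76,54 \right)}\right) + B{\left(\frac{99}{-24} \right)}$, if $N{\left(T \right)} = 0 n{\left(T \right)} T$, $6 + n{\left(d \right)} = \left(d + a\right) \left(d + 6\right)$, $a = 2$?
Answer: $\frac{1537}{64} \approx 24.016$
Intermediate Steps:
$n{\left(d \right)} = -6 + \left(2 + d\right) \left(6 + d\right)$ ($n{\left(d \right)} = -6 + \left(d + 2\right) \left(d + 6\right) = -6 + \left(2 + d\right) \left(6 + d\right)$)
$N{\left(T \right)} = 0$ ($N{\left(T \right)} = 0 \left(6 + T^{2} + 8 T\right) T = 0 T = 0$)
$\left(N{\left(124 \right)} + j{\left(76,54 \right)}\right) + B{\left(\frac{99}{-24} \right)} = \left(0 + 7\right) + \left(\frac{99}{-24}\right)^{2} = 7 + \left(99 \left(- \frac{1}{24}\right)\right)^{2} = 7 + \left(- \frac{33}{8}\right)^{2} = 7 + \frac{1089}{64} = \frac{1537}{64}$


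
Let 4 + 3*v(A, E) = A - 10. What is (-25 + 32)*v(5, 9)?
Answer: -21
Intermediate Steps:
v(A, E) = -14/3 + A/3 (v(A, E) = -4/3 + (A - 10)/3 = -4/3 + (-10 + A)/3 = -4/3 + (-10/3 + A/3) = -14/3 + A/3)
(-25 + 32)*v(5, 9) = (-25 + 32)*(-14/3 + (1/3)*5) = 7*(-14/3 + 5/3) = 7*(-3) = -21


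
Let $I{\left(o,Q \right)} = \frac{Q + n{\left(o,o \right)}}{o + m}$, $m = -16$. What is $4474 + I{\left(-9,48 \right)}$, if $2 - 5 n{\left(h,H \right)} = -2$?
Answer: $\frac{559006}{125} \approx 4472.0$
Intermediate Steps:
$n{\left(h,H \right)} = \frac{4}{5}$ ($n{\left(h,H \right)} = \frac{2}{5} - - \frac{2}{5} = \frac{2}{5} + \frac{2}{5} = \frac{4}{5}$)
$I{\left(o,Q \right)} = \frac{\frac{4}{5} + Q}{-16 + o}$ ($I{\left(o,Q \right)} = \frac{Q + \frac{4}{5}}{o - 16} = \frac{\frac{4}{5} + Q}{-16 + o}$)
$4474 + I{\left(-9,48 \right)} = 4474 + \frac{\frac{4}{5} + 48}{-16 - 9} = 4474 + \frac{1}{-25} \cdot \frac{244}{5} = 4474 - \frac{244}{125} = \frac{559006}{125}$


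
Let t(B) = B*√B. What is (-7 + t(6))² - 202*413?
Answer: -83161 - 84*√6 ≈ -83367.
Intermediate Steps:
t(B) = B^(3/2)
(-7 + t(6))² - 202*413 = (-7 + 6^(3/2))² - 202*413 = (-7 + 6*√6)² - 83426 = -83426 + (-7 + 6*√6)²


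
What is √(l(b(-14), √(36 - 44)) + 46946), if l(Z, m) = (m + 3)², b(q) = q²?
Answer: √(46947 + 12*I*√2) ≈ 216.67 + 0.0392*I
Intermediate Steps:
l(Z, m) = (3 + m)²
√(l(b(-14), √(36 - 44)) + 46946) = √((3 + √(36 - 44))² + 46946) = √((3 + √(-8))² + 46946) = √((3 + 2*I*√2)² + 46946) = √(46946 + (3 + 2*I*√2)²)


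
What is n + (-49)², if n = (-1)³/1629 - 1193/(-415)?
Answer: 1625103017/676035 ≈ 2403.9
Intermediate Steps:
n = 1942982/676035 (n = -1*1/1629 - 1193*(-1/415) = -1/1629 + 1193/415 = 1942982/676035 ≈ 2.8741)
n + (-49)² = 1942982/676035 + (-49)² = 1942982/676035 + 2401 = 1625103017/676035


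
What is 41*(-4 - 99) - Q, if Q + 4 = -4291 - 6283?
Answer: 6355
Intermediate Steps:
Q = -10578 (Q = -4 + (-4291 - 6283) = -4 - 10574 = -10578)
41*(-4 - 99) - Q = 41*(-4 - 99) - 1*(-10578) = 41*(-103) + 10578 = -4223 + 10578 = 6355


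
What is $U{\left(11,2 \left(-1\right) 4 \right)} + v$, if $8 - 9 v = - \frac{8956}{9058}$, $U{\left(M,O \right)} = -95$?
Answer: $- \frac{1277195}{13587} \approx -94.001$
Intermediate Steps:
$v = \frac{13570}{13587}$ ($v = \frac{8}{9} - \frac{\left(-8956\right) \frac{1}{9058}}{9} = \frac{8}{9} - - \frac{4478}{40761} = \frac{8}{9} + \frac{4478}{40761} = \frac{13570}{13587} \approx 0.99875$)
$U{\left(11,2 \left(-1\right) 4 \right)} + v = -95 + \frac{13570}{13587} = - \frac{1277195}{13587}$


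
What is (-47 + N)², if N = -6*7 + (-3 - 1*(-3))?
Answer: 7921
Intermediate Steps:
N = -42 (N = -42 + (-3 + 3) = -42 + 0 = -42)
(-47 + N)² = (-47 - 42)² = (-89)² = 7921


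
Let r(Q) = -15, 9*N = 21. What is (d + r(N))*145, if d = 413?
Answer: 57710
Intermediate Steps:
N = 7/3 (N = (⅑)*21 = 7/3 ≈ 2.3333)
(d + r(N))*145 = (413 - 15)*145 = 398*145 = 57710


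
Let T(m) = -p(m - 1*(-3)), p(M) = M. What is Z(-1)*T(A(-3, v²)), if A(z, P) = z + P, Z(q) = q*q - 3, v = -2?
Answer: 8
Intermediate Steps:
Z(q) = -3 + q² (Z(q) = q² - 3 = -3 + q²)
A(z, P) = P + z
T(m) = -3 - m (T(m) = -(m - 1*(-3)) = -(m + 3) = -(3 + m) = -3 - m)
Z(-1)*T(A(-3, v²)) = (-3 + (-1)²)*(-3 - ((-2)² - 3)) = (-3 + 1)*(-3 - (4 - 3)) = -2*(-3 - 1*1) = -2*(-3 - 1) = -2*(-4) = 8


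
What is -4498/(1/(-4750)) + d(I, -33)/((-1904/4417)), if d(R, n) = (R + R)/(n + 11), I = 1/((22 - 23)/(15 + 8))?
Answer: 63925561487/2992 ≈ 2.1366e+7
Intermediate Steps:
I = -23 (I = 1/(-1/23) = -23)
d(R, n) = 2*R/(11 + n) (d(R, n) = (2*R)/(11 + n) = 2*R/(11 + n))
-4498/(1/(-4750)) + d(I, -33)/((-1904/4417)) = -4498/(1/(-4750)) + (2*(-23)/(11 - 33))/((-1904/4417)) = -4498/(-1/4750) + (2*(-23)/(-22))/((-1904*1/4417)) = -4498*(-4750) + (2*(-23)*(-1/22))/(-272/631) = 21365500 + (23/11)*(-631/272) = 21365500 - 14513/2992 = 63925561487/2992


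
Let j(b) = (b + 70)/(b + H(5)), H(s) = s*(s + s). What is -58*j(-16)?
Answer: -1566/17 ≈ -92.118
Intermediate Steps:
H(s) = 2*s**2 (H(s) = s*(2*s) = 2*s**2)
j(b) = (70 + b)/(50 + b) (j(b) = (b + 70)/(b + 2*5**2) = (70 + b)/(b + 2*25) = (70 + b)/(b + 50) = (70 + b)/(50 + b))
-58*j(-16) = -58*(70 - 16)/(50 - 16) = -58*54/34 = -29*54/17 = -58*27/17 = -1566/17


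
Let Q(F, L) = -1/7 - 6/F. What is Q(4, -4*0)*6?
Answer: -69/7 ≈ -9.8571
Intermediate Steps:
Q(F, L) = -1/7 - 6/F (Q(F, L) = -1*1/7 - 6/F = -1/7 - 6/F)
Q(4, -4*0)*6 = ((1/7)*(-42 - 1*4)/4)*6 = ((1/7)*(1/4)*(-42 - 4))*6 = ((1/7)*(1/4)*(-46))*6 = -23/14*6 = -69/7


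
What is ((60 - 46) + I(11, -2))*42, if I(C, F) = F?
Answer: 504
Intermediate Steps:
((60 - 46) + I(11, -2))*42 = ((60 - 46) - 2)*42 = (14 - 2)*42 = 12*42 = 504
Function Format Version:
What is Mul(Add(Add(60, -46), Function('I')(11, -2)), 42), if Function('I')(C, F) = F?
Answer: 504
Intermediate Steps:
Mul(Add(Add(60, -46), Function('I')(11, -2)), 42) = Mul(Add(Add(60, -46), -2), 42) = Mul(Add(14, -2), 42) = Mul(12, 42) = 504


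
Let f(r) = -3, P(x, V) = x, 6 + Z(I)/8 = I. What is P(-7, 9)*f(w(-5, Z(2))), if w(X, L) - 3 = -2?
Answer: 21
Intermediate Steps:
Z(I) = -48 + 8*I
w(X, L) = 1 (w(X, L) = 3 - 2 = 1)
P(-7, 9)*f(w(-5, Z(2))) = -7*(-3) = 21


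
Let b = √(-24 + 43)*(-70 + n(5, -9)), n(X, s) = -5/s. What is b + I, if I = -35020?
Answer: -35020 - 625*√19/9 ≈ -35323.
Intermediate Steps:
b = -625*√19/9 (b = √(-24 + 43)*(-70 - 5/(-9)) = √19*(-70 - 5*(-⅑)) = √19*(-70 + 5/9) = √19*(-625/9) = -625*√19/9 ≈ -302.70)
b + I = -625*√19/9 - 35020 = -35020 - 625*√19/9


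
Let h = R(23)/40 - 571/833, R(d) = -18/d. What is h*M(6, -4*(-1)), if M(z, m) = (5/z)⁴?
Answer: -33769625/99320256 ≈ -0.34001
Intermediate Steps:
M(z, m) = 625/z⁴
h = -270157/383180 (h = -18/23/40 - 571/833 = -18*1/23*(1/40) - 571*1/833 = -18/23*1/40 - 571/833 = -9/460 - 571/833 = -270157/383180 ≈ -0.70504)
h*M(6, -4*(-1)) = -33769625/(76636*6⁴) = -33769625/(76636*1296) = -270157/383180*625/1296 = -33769625/99320256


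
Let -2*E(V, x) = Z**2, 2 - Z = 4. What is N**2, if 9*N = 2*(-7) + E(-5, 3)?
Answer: 256/81 ≈ 3.1605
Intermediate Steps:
Z = -2 (Z = 2 - 1*4 = 2 - 4 = -2)
E(V, x) = -2 (E(V, x) = -1/2*(-2)**2 = -1/2*4 = -2)
N = -16/9 (N = (2*(-7) - 2)/9 = (-14 - 2)/9 = (1/9)*(-16) = -16/9 ≈ -1.7778)
N**2 = (-16/9)**2 = 256/81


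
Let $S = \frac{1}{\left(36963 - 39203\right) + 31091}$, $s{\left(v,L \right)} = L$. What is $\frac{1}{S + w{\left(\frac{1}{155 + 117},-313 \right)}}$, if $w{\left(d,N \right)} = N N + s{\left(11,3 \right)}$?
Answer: $\frac{28851}{2826590173} \approx 1.0207 \cdot 10^{-5}$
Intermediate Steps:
$w{\left(d,N \right)} = 3 + N^{2}$ ($w{\left(d,N \right)} = N N + 3 = N^{2} + 3 = 3 + N^{2}$)
$S = \frac{1}{28851}$ ($S = \frac{1}{-2240 + 31091} = \frac{1}{28851} \approx 3.4661 \cdot 10^{-5}$)
$\frac{1}{S + w{\left(\frac{1}{155 + 117},-313 \right)}} = \frac{1}{\frac{1}{28851} + \left(3 + \left(-313\right)^{2}\right)} = \frac{1}{\frac{1}{28851} + \left(3 + 97969\right)} = \frac{1}{\frac{1}{28851} + 97972} = \frac{1}{\frac{2826590173}{28851}} = \frac{28851}{2826590173}$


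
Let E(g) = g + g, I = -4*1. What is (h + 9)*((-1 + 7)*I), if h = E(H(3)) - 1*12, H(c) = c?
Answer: -72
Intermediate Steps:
I = -4
E(g) = 2*g
h = -6 (h = 2*3 - 1*12 = 6 - 12 = -6)
(h + 9)*((-1 + 7)*I) = (-6 + 9)*((-1 + 7)*(-4)) = 3*(6*(-4)) = 3*(-24) = -72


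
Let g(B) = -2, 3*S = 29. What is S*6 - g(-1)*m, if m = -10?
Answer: 38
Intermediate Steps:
S = 29/3 (S = (⅓)*29 = 29/3 ≈ 9.6667)
S*6 - g(-1)*m = (29/3)*6 - (-2)*(-10) = 58 - 1*20 = 58 - 20 = 38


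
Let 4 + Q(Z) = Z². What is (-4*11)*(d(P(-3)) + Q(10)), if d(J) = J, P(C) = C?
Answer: -4092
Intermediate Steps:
Q(Z) = -4 + Z²
(-4*11)*(d(P(-3)) + Q(10)) = (-4*11)*(-3 + (-4 + 10²)) = -44*(-3 + (-4 + 100)) = -44*(-3 + 96) = -44*93 = -4092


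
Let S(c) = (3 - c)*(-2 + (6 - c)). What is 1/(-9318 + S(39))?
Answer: -1/8058 ≈ -0.00012410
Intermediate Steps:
S(c) = (3 - c)*(4 - c)
1/(-9318 + S(39)) = 1/(-9318 + (12 + 39² - 7*39)) = 1/(-9318 + (12 + 1521 - 273)) = 1/(-9318 + 1260) = 1/(-8058) = -1/8058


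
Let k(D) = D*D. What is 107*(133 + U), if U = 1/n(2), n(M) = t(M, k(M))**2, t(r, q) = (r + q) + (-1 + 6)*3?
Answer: 6275978/441 ≈ 14231.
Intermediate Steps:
k(D) = D**2
t(r, q) = 15 + q + r (t(r, q) = (q + r) + 5*3 = (q + r) + 15 = 15 + q + r)
n(M) = (15 + M + M**2)**2 (n(M) = (15 + M**2 + M)**2 = (15 + M + M**2)**2)
U = 1/441 (U = 1/((15 + 2 + 2**2)**2) = 1/((15 + 2 + 4)**2) = 1/(21**2) = 1/441 ≈ 0.0022676)
107*(133 + U) = 107*(133 + 1/441) = 107*(58654/441) = 6275978/441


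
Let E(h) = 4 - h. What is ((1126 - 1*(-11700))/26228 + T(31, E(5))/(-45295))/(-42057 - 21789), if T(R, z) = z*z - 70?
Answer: -291381701/37924436530980 ≈ -7.6832e-6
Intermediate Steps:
T(R, z) = -70 + z² (T(R, z) = z² - 70 = -70 + z²)
((1126 - 1*(-11700))/26228 + T(31, E(5))/(-45295))/(-42057 - 21789) = ((1126 - 1*(-11700))/26228 + (-70 + (4 - 1*5)²)/(-45295))/(-42057 - 21789) = ((1126 + 11700)*(1/26228) + (-70 + (4 - 5)²)*(-1/45295))/(-63846) = (12826*(1/26228) + (-70 + (-1)²)*(-1/45295))*(-1/63846) = (6413/13114 + (-70 + 1)*(-1/45295))*(-1/63846) = (6413/13114 - 69*(-1/45295))*(-1/63846) = (6413/13114 + 69/45295)*(-1/63846) = (291381701/593998630)*(-1/63846) = -291381701/37924436530980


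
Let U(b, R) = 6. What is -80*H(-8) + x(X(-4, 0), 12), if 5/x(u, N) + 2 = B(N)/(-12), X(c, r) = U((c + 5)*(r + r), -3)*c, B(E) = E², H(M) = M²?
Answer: -71685/14 ≈ -5120.4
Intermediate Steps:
X(c, r) = 6*c
x(u, N) = 5/(-2 - N²/12) (x(u, N) = 5/(-2 + N²/(-12)) = 5/(-2 + N²*(-1/12)) = 5/(-2 - N²/12))
-80*H(-8) + x(X(-4, 0), 12) = -80*(-8)² - 60/(24 + 12²) = -80*64 - 60/(24 + 144) = -5120 - 60/168 = -5120 - 60*1/168 = -5120 - 5/14 = -71685/14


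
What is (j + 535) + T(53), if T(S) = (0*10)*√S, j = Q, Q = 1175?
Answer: 1710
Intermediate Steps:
j = 1175
T(S) = 0 (T(S) = 0*√S = 0)
(j + 535) + T(53) = (1175 + 535) + 0 = 1710 + 0 = 1710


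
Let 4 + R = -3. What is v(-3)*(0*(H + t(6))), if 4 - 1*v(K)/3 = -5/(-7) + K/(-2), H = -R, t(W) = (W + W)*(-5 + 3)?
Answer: 0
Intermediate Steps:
t(W) = -4*W (t(W) = (2*W)*(-2) = -4*W)
R = -7 (R = -4 - 3 = -7)
H = 7 (H = -1*(-7) = 7)
v(K) = 69/7 + 3*K/2 (v(K) = 12 - 3*(-5/(-7) + K/(-2)) = 12 - 3*(-5*(-1/7) + K*(-1/2)) = 12 - 3*(5/7 - K/2) = 12 + (-15/7 + 3*K/2) = 69/7 + 3*K/2)
v(-3)*(0*(H + t(6))) = (69/7 + (3/2)*(-3))*(0*(7 - 4*6)) = (69/7 - 9/2)*(0*(7 - 24)) = 75*(0*(-17))/14 = (75/14)*0 = 0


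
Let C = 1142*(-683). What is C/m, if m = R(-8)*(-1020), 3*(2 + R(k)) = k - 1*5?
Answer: -389993/3230 ≈ -120.74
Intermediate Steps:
R(k) = -11/3 + k/3 (R(k) = -2 + (k - 1*5)/3 = -2 + (k - 5)/3 = -2 + (-5 + k)/3 = -2 + (-5/3 + k/3) = -11/3 + k/3)
m = 6460 (m = (-11/3 + (⅓)*(-8))*(-1020) = (-11/3 - 8/3)*(-1020) = -19/3*(-1020) = 6460)
C = -779986
C/m = -779986/6460 = -779986*1/6460 = -389993/3230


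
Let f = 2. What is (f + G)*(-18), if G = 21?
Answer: -414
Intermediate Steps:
(f + G)*(-18) = (2 + 21)*(-18) = 23*(-18) = -414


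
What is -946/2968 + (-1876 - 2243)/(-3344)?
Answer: 1132721/1240624 ≈ 0.91302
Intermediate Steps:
-946/2968 + (-1876 - 2243)/(-3344) = -946*1/2968 - 4119*(-1/3344) = -473/1484 + 4119/3344 = 1132721/1240624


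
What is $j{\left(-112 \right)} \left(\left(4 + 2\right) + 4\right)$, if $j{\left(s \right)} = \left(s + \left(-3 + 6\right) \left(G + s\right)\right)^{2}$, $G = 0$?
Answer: $2007040$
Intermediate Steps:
$j{\left(s \right)} = 16 s^{2}$ ($j{\left(s \right)} = \left(s + \left(-3 + 6\right) \left(0 + s\right)\right)^{2} = \left(s + 3 s\right)^{2} = \left(4 s\right)^{2} = 16 s^{2}$)
$j{\left(-112 \right)} \left(\left(4 + 2\right) + 4\right) = 16 \left(-112\right)^{2} \left(\left(4 + 2\right) + 4\right) = 16 \cdot 12544 \left(6 + 4\right) = 200704 \cdot 10 = 2007040$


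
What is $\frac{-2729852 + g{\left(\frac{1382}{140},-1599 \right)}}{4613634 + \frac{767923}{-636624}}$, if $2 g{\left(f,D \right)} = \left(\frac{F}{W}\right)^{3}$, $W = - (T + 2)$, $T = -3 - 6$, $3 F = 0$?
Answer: $- \frac{1737889299648}{2937149363693} \approx -0.59169$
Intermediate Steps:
$F = 0$ ($F = \frac{1}{3} \cdot 0 = 0$)
$T = -9$ ($T = -3 - 6 = -9$)
$W = 7$ ($W = - (-9 + 2) = \left(-1\right) \left(-7\right) = 7$)
$g{\left(f,D \right)} = 0$ ($g{\left(f,D \right)} = \frac{\left(\frac{0}{7}\right)^{3}}{2} = \frac{\left(0 \cdot \frac{1}{7}\right)^{3}}{2} = \frac{0^{3}}{2} = \frac{1}{2} \cdot 0 = 0$)
$\frac{-2729852 + g{\left(\frac{1382}{140},-1599 \right)}}{4613634 + \frac{767923}{-636624}} = \frac{-2729852 + 0}{4613634 + \frac{767923}{-636624}} = - \frac{2729852}{4613634 + 767923 \left(- \frac{1}{636624}\right)} = - \frac{2729852}{4613634 - \frac{767923}{636624}} = - \frac{2729852}{\frac{2937149363693}{636624}} = \left(-2729852\right) \frac{636624}{2937149363693} = - \frac{1737889299648}{2937149363693}$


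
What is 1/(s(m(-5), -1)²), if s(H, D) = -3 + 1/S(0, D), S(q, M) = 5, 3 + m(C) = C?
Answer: 25/196 ≈ 0.12755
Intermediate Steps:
m(C) = -3 + C
s(H, D) = -14/5 (s(H, D) = -3 + 1/5 = -3 + ⅕ = -14/5)
1/(s(m(-5), -1)²) = 1/((-14/5)²) = 1/(196/25) = 25/196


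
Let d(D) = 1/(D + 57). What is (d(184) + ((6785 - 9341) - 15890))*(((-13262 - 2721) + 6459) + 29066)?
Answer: -86873667870/241 ≈ -3.6047e+8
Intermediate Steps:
d(D) = 1/(57 + D)
(d(184) + ((6785 - 9341) - 15890))*(((-13262 - 2721) + 6459) + 29066) = (1/(57 + 184) + ((6785 - 9341) - 15890))*(((-13262 - 2721) + 6459) + 29066) = (1/241 + (-2556 - 15890))*((-15983 + 6459) + 29066) = (1/241 - 18446)*(-9524 + 29066) = -4445485/241*19542 = -86873667870/241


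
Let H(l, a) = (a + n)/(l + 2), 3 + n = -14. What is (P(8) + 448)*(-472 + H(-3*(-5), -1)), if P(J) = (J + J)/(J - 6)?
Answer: -3667152/17 ≈ -2.1571e+5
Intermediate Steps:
n = -17 (n = -3 - 14 = -17)
H(l, a) = (-17 + a)/(2 + l) (H(l, a) = (a - 17)/(l + 2) = (-17 + a)/(2 + l))
P(J) = 2*J/(-6 + J) (P(J) = (2*J)/(-6 + J) = 2*J/(-6 + J))
(P(8) + 448)*(-472 + H(-3*(-5), -1)) = (2*8/(-6 + 8) + 448)*(-472 + (-17 - 1)/(2 - 3*(-5))) = (2*8/2 + 448)*(-472 - 18/(2 + 15)) = (2*8*(½) + 448)*(-472 - 18/17) = (8 + 448)*(-472 + (1/17)*(-18)) = 456*(-472 - 18/17) = 456*(-8042/17) = -3667152/17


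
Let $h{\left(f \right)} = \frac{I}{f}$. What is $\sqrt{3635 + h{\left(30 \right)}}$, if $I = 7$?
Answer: $\frac{\sqrt{3271710}}{30} \approx 60.293$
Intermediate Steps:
$h{\left(f \right)} = \frac{7}{f}$
$\sqrt{3635 + h{\left(30 \right)}} = \sqrt{3635 + \frac{7}{30}} = \sqrt{\frac{109057}{30}} = \frac{\sqrt{3271710}}{30}$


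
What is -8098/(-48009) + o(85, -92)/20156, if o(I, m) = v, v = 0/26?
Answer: 8098/48009 ≈ 0.16868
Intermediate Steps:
v = 0 (v = 0*(1/26) = 0)
o(I, m) = 0
-8098/(-48009) + o(85, -92)/20156 = -8098/(-48009) + 0/20156 = -8098*(-1/48009) + 0*(1/20156) = 8098/48009 + 0 = 8098/48009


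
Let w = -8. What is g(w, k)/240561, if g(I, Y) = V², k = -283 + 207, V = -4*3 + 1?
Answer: 121/240561 ≈ 0.00050299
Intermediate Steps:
V = -11 (V = -12 + 1 = -11)
k = -76
g(I, Y) = 121 (g(I, Y) = (-11)² = 121)
g(w, k)/240561 = 121/240561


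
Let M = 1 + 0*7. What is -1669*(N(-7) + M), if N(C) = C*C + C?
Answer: -71767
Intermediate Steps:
M = 1 (M = 1 + 0 = 1)
N(C) = C + C**2 (N(C) = C**2 + C = C + C**2)
-1669*(N(-7) + M) = -1669*(-7*(1 - 7) + 1) = -1669*(-7*(-6) + 1) = -1669*(42 + 1) = -1669*43 = -71767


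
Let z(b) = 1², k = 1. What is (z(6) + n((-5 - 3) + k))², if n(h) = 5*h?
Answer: 1156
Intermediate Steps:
z(b) = 1
(z(6) + n((-5 - 3) + k))² = (1 + 5*((-5 - 3) + 1))² = (1 + 5*(-8 + 1))² = (1 + 5*(-7))² = (1 - 35)² = (-34)² = 1156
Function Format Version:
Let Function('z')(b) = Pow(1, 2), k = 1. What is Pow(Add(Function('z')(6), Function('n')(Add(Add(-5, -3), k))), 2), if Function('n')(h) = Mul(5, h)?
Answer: 1156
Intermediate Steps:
Function('z')(b) = 1
Pow(Add(Function('z')(6), Function('n')(Add(Add(-5, -3), k))), 2) = Pow(Add(1, Mul(5, Add(Add(-5, -3), 1))), 2) = Pow(Add(1, Mul(5, Add(-8, 1))), 2) = Pow(Add(1, Mul(5, -7)), 2) = Pow(Add(1, -35), 2) = Pow(-34, 2) = 1156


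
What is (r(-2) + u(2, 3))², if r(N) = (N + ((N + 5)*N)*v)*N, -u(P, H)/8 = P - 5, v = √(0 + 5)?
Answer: 1504 + 672*√5 ≈ 3006.6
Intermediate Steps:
v = √5 ≈ 2.2361
u(P, H) = 40 - 8*P (u(P, H) = -8*(P - 5) = -8*(-5 + P) = 40 - 8*P)
r(N) = N*(N + N*√5*(5 + N)) (r(N) = (N + ((N + 5)*N)*√5)*N = (N + ((5 + N)*N)*√5)*N = (N + (N*(5 + N))*√5)*N = (N + N*√5*(5 + N))*N = N*(N + N*√5*(5 + N)))
(r(-2) + u(2, 3))² = ((-2)²*(1 + 5*√5 - 2*√5) + (40 - 8*2))² = (4*(1 + 3*√5) + (40 - 16))² = ((4 + 12*√5) + 24)² = (28 + 12*√5)²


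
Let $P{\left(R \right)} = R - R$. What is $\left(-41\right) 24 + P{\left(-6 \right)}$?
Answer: $-984$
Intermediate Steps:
$P{\left(R \right)} = 0$
$\left(-41\right) 24 + P{\left(-6 \right)} = \left(-41\right) 24 + 0 = -984 + 0 = -984$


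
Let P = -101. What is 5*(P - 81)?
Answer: -910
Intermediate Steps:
5*(P - 81) = 5*(-101 - 81) = 5*(-182) = -910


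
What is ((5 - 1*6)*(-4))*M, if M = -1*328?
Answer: -1312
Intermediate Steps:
M = -328
((5 - 1*6)*(-4))*M = ((5 - 1*6)*(-4))*(-328) = ((5 - 6)*(-4))*(-328) = -1*(-4)*(-328) = 4*(-328) = -1312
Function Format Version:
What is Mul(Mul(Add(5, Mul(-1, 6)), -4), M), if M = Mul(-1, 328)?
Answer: -1312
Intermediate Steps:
M = -328
Mul(Mul(Add(5, Mul(-1, 6)), -4), M) = Mul(Mul(Add(5, Mul(-1, 6)), -4), -328) = Mul(Mul(Add(5, -6), -4), -328) = Mul(Mul(-1, -4), -328) = Mul(4, -328) = -1312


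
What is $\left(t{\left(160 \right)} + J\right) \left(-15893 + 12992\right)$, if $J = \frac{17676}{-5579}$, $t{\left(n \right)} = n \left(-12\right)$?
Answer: $\frac{31125861756}{5579} \approx 5.5791 \cdot 10^{6}$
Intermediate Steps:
$t{\left(n \right)} = - 12 n$
$J = - \frac{17676}{5579}$ ($J = 17676 \left(- \frac{1}{5579}\right) = - \frac{17676}{5579} \approx -3.1683$)
$\left(t{\left(160 \right)} + J\right) \left(-15893 + 12992\right) = \left(\left(-12\right) 160 - \frac{17676}{5579}\right) \left(-15893 + 12992\right) = \left(-1920 - \frac{17676}{5579}\right) \left(-2901\right) = \left(- \frac{10729356}{5579}\right) \left(-2901\right) = \frac{31125861756}{5579}$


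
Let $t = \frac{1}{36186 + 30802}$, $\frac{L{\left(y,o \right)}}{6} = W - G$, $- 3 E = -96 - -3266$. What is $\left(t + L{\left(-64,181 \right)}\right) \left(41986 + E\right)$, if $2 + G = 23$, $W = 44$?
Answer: $\frac{283773658465}{50241} \approx 5.6482 \cdot 10^{6}$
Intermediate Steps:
$G = 21$ ($G = -2 + 23 = 21$)
$E = - \frac{3170}{3}$ ($E = - \frac{-96 - -3266}{3} = - \frac{-96 + 3266}{3} = \left(- \frac{1}{3}\right) 3170 = - \frac{3170}{3} \approx -1056.7$)
$L{\left(y,o \right)} = 138$ ($L{\left(y,o \right)} = 6 \left(44 - 21\right) = 6 \cdot 23 = 138$)
$t = \frac{1}{66988} \approx 1.4928 \cdot 10^{-5}$
$\left(t + L{\left(-64,181 \right)}\right) \left(41986 + E\right) = \left(\frac{1}{66988} + 138\right) \left(41986 - \frac{3170}{3}\right) = \frac{9244345}{66988} \cdot \frac{122788}{3} = \frac{283773658465}{50241}$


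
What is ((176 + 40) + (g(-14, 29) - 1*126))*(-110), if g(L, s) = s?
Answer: -13090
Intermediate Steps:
((176 + 40) + (g(-14, 29) - 1*126))*(-110) = ((176 + 40) + (29 - 1*126))*(-110) = (216 + (29 - 126))*(-110) = (216 - 97)*(-110) = 119*(-110) = -13090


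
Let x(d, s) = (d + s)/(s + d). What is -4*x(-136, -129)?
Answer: -4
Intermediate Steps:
x(d, s) = 1 (x(d, s) = (d + s)/(d + s) = 1)
-4*x(-136, -129) = -4*1 = -4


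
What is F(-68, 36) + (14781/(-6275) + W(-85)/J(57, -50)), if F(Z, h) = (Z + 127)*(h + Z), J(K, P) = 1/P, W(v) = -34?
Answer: -1194481/6275 ≈ -190.36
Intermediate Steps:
F(Z, h) = (127 + Z)*(Z + h)
F(-68, 36) + (14781/(-6275) + W(-85)/J(57, -50)) = ((-68)² + 127*(-68) + 127*36 - 68*36) + (14781/(-6275) - 34/(1/(-50))) = (4624 - 8636 + 4572 - 2448) + (14781*(-1/6275) - 34/(-1/50)) = -1888 + (-14781/6275 - 34*(-50)) = -1888 + (-14781/6275 + 1700) = -1888 + 10652719/6275 = -1194481/6275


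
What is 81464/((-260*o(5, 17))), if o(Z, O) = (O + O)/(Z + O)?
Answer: -13178/65 ≈ -202.74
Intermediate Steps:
o(Z, O) = 2*O/(O + Z) (o(Z, O) = (2*O)/(O + Z) = 2*O/(O + Z))
81464/((-260*o(5, 17))) = 81464/((-520*17/(17 + 5))) = 81464/((-520*17/22)) = 81464/((-260*17/11)) = 81464/(-4420/11) = 81464*(-11/4420) = -13178/65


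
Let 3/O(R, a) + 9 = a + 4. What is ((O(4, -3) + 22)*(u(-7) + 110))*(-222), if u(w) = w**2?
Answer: -3053277/4 ≈ -7.6332e+5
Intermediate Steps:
O(R, a) = 3/(-5 + a) (O(R, a) = 3/(-9 + (a + 4)) = 3/(-9 + (4 + a)) = 3/(-5 + a))
((O(4, -3) + 22)*(u(-7) + 110))*(-222) = ((3/(-5 - 3) + 22)*((-7)**2 + 110))*(-222) = ((3/(-8) + 22)*(49 + 110))*(-222) = ((3*(-1/8) + 22)*159)*(-222) = ((-3/8 + 22)*159)*(-222) = ((173/8)*159)*(-222) = (27507/8)*(-222) = -3053277/4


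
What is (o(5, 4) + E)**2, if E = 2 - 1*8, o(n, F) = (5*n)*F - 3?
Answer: 8281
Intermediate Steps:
o(n, F) = -3 + 5*F*n (o(n, F) = 5*F*n - 3 = -3 + 5*F*n)
E = -6 (E = 2 - 8 = -6)
(o(5, 4) + E)**2 = ((-3 + 5*4*5) - 6)**2 = ((-3 + 100) - 6)**2 = (97 - 6)**2 = 91**2 = 8281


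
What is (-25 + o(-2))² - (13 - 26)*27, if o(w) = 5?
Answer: 751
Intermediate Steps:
(-25 + o(-2))² - (13 - 26)*27 = (-25 + 5)² - (13 - 26)*27 = (-20)² - (-13)*27 = 400 - 1*(-351) = 400 + 351 = 751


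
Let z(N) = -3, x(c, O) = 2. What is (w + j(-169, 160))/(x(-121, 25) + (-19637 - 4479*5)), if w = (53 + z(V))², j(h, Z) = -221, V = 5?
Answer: -2279/42030 ≈ -0.054223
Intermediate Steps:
w = 2500 (w = (53 - 3)² = 50² = 2500)
(w + j(-169, 160))/(x(-121, 25) + (-19637 - 4479*5)) = (2500 - 221)/(2 + (-19637 - 4479*5)) = 2279/(2 + (-19637 - 1*22395)) = 2279/(2 + (-19637 - 22395)) = 2279/(2 - 42032) = 2279/(-42030) = 2279*(-1/42030) = -2279/42030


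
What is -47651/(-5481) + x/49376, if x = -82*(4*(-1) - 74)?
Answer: 596968063/67657464 ≈ 8.8234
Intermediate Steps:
x = 6396 (x = -82*(-4 - 74) = -82*(-78) = 6396)
-47651/(-5481) + x/49376 = -47651/(-5481) + 6396/49376 = -47651*(-1/5481) + 6396*(1/49376) = 47651/5481 + 1599/12344 = 596968063/67657464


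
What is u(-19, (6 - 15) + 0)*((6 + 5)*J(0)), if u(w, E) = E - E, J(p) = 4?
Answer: 0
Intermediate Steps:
u(w, E) = 0
u(-19, (6 - 15) + 0)*((6 + 5)*J(0)) = 0*((6 + 5)*4) = 0*(11*4) = 0*44 = 0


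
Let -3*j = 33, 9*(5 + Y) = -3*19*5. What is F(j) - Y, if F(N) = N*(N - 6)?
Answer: 671/3 ≈ 223.67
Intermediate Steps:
Y = -110/3 (Y = -5 + (-3*19*5)/9 = -5 + (-57*5)/9 = -5 + (1/9)*(-285) = -5 - 95/3 = -110/3 ≈ -36.667)
j = -11 (j = -1/3*33 = -11)
F(N) = N*(-6 + N)
F(j) - Y = -11*(-6 - 11) - 1*(-110/3) = -11*(-17) + 110/3 = 187 + 110/3 = 671/3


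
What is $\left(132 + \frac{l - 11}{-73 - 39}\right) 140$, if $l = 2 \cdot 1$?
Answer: $\frac{73965}{4} \approx 18491.0$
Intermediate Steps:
$l = 2$
$\left(132 + \frac{l - 11}{-73 - 39}\right) 140 = \left(132 + \frac{2 - 11}{-73 - 39}\right) 140 = \left(132 - \frac{9}{-112}\right) 140 = \left(132 - - \frac{9}{112}\right) 140 = \left(132 + \frac{9}{112}\right) 140 = \frac{14793}{112} \cdot 140 = \frac{73965}{4}$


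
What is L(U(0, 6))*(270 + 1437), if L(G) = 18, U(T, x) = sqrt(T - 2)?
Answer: 30726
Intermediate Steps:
U(T, x) = sqrt(-2 + T)
L(U(0, 6))*(270 + 1437) = 18*(270 + 1437) = 18*1707 = 30726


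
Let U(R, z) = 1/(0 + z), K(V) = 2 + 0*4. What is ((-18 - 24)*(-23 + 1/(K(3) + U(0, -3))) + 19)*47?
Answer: 225553/5 ≈ 45111.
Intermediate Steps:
K(V) = 2 (K(V) = 2 + 0 = 2)
U(R, z) = 1/z
((-18 - 24)*(-23 + 1/(K(3) + U(0, -3))) + 19)*47 = ((-18 - 24)*(-23 + 1/(2 + 1/(-3))) + 19)*47 = (-42*(-23 + 1/(2 - ⅓)) + 19)*47 = (-42*(-23 + 1/(5/3)) + 19)*47 = (-42*(-23 + ⅗) + 19)*47 = (-42*(-112/5) + 19)*47 = (4704/5 + 19)*47 = (4799/5)*47 = 225553/5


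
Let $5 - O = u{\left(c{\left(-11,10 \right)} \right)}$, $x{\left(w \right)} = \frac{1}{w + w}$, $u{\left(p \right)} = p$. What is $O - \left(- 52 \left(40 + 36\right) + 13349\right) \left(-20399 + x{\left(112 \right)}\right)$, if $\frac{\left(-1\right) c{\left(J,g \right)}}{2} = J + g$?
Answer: $\frac{42938417547}{224} \approx 1.9169 \cdot 10^{8}$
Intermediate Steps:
$c{\left(J,g \right)} = - 2 J - 2 g$ ($c{\left(J,g \right)} = - 2 \left(J + g\right) = - 2 J - 2 g$)
$x{\left(w \right)} = \frac{1}{2 w}$
$O = 3$ ($O = 5 - \left(\left(-2\right) \left(-11\right) - 20\right) = 5 - \left(22 - 20\right) = 5 - 2 = 3$)
$O - \left(- 52 \left(40 + 36\right) + 13349\right) \left(-20399 + x{\left(112 \right)}\right) = 3 - \left(- 52 \left(40 + 36\right) + 13349\right) \left(-20399 + \frac{1}{2 \cdot 112}\right) = 3 - \left(\left(-52\right) 76 + 13349\right) \left(-20399 + \frac{1}{2} \cdot \frac{1}{112}\right) = 3 - \left(-3952 + 13349\right) \left(-20399 + \frac{1}{224}\right) = 3 - 9397 \left(- \frac{4569375}{224}\right) = 3 - - \frac{42938416875}{224} = 3 + \frac{42938416875}{224} = \frac{42938417547}{224}$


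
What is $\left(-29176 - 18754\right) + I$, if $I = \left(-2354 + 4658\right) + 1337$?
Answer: $-44289$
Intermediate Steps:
$I = 3641$ ($I = 2304 + 1337 = 3641$)
$\left(-29176 - 18754\right) + I = \left(-29176 - 18754\right) + 3641 = -47930 + 3641 = -44289$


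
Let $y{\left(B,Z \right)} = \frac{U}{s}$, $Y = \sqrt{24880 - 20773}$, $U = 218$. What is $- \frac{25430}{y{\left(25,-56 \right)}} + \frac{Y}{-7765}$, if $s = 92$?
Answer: $- \frac{1169780}{109} - \frac{37 \sqrt{3}}{7765} \approx -10732.0$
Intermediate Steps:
$Y = 37 \sqrt{3}$ ($Y = \sqrt{4107} = 37 \sqrt{3} \approx 64.086$)
$y{\left(B,Z \right)} = \frac{109}{46}$ ($y{\left(B,Z \right)} = \frac{218}{92} = 218 \cdot \frac{1}{92} = \frac{109}{46}$)
$- \frac{25430}{y{\left(25,-56 \right)}} + \frac{Y}{-7765} = - \frac{25430}{\frac{109}{46}} + \frac{37 \sqrt{3}}{-7765} = \left(-25430\right) \frac{46}{109} + 37 \sqrt{3} \left(- \frac{1}{7765}\right) = - \frac{1169780}{109} - \frac{37 \sqrt{3}}{7765}$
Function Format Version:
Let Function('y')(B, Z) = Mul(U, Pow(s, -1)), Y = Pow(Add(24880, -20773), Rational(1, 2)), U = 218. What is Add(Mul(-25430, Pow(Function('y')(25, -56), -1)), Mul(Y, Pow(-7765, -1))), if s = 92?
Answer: Add(Rational(-1169780, 109), Mul(Rational(-37, 7765), Pow(3, Rational(1, 2)))) ≈ -10732.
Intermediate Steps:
Y = Mul(37, Pow(3, Rational(1, 2))) (Y = Pow(4107, Rational(1, 2)) = Mul(37, Pow(3, Rational(1, 2))) ≈ 64.086)
Function('y')(B, Z) = Rational(109, 46) (Function('y')(B, Z) = Mul(218, Pow(92, -1)) = Mul(218, Rational(1, 92)) = Rational(109, 46))
Add(Mul(-25430, Pow(Function('y')(25, -56), -1)), Mul(Y, Pow(-7765, -1))) = Add(Mul(-25430, Pow(Rational(109, 46), -1)), Mul(Mul(37, Pow(3, Rational(1, 2))), Pow(-7765, -1))) = Add(Mul(-25430, Rational(46, 109)), Mul(Mul(37, Pow(3, Rational(1, 2))), Rational(-1, 7765))) = Add(Rational(-1169780, 109), Mul(Rational(-37, 7765), Pow(3, Rational(1, 2))))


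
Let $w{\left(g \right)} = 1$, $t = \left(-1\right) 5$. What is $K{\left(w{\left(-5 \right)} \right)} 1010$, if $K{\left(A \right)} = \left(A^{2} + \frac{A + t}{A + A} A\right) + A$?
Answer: $0$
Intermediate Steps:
$t = -5$
$K{\left(A \right)} = - \frac{5}{2} + A^{2} + \frac{3 A}{2}$ ($K{\left(A \right)} = \left(A^{2} + \frac{A - 5}{A + A} A\right) + A = \left(A^{2} + \frac{-5 + A}{2 A} A\right) + A = \left(A^{2} + \left(- \frac{5}{2} + \frac{A}{2}\right)\right) + A = \left(- \frac{5}{2} + A^{2} + \frac{A}{2}\right) + A = - \frac{5}{2} + A^{2} + \frac{3 A}{2}$)
$K{\left(w{\left(-5 \right)} \right)} 1010 = \left(- \frac{5}{2} + 1^{2} + \frac{3}{2} \cdot 1\right) 1010 = \left(- \frac{5}{2} + 1 + \frac{3}{2}\right) 1010 = 0 \cdot 1010 = 0$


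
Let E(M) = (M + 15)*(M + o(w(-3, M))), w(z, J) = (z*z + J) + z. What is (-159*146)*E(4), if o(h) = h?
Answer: -6174924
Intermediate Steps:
w(z, J) = J + z + z**2 (w(z, J) = (z**2 + J) + z = (J + z**2) + z = J + z + z**2)
E(M) = (6 + 2*M)*(15 + M) (E(M) = (M + 15)*(M + (M - 3 + (-3)**2)) = (15 + M)*(M + (M - 3 + 9)) = (15 + M)*(M + (6 + M)) = (15 + M)*(6 + 2*M) = (6 + 2*M)*(15 + M))
(-159*146)*E(4) = (-159*146)*(90 + 2*4**2 + 36*4) = -23214*(90 + 2*16 + 144) = -23214*(90 + 32 + 144) = -23214*266 = -6174924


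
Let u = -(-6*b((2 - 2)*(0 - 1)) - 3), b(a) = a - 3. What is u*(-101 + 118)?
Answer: -255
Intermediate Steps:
b(a) = -3 + a
u = -15 (u = -(-6*(-3 + (2 - 2)*(0 - 1)) - 3) = -(-6*(-3 + 0*(-1)) - 3) = -(-6*(-3 + 0) - 3) = -(-6*(-3) - 3) = -(18 - 3) = -1*15 = -15)
u*(-101 + 118) = -15*(-101 + 118) = -15*17 = -255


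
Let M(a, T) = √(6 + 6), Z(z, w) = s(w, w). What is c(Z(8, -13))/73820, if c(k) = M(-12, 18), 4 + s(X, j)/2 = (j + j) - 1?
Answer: √3/36910 ≈ 4.6926e-5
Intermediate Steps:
s(X, j) = -10 + 4*j (s(X, j) = -8 + 2*((j + j) - 1) = -8 + 2*(2*j - 1) = -8 + 2*(-1 + 2*j) = -8 + (-2 + 4*j) = -10 + 4*j)
Z(z, w) = -10 + 4*w
M(a, T) = 2*√3 (M(a, T) = √12 = 2*√3)
c(k) = 2*√3
c(Z(8, -13))/73820 = (2*√3)/73820 = (2*√3)*(1/73820) = √3/36910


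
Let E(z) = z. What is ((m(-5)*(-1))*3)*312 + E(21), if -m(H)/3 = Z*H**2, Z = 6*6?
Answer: 2527221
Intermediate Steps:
Z = 36
m(H) = -108*H**2
((m(-5)*(-1))*3)*312 + E(21) = ((-108*(-5)**2*(-1))*3)*312 + 21 = ((-108*25*(-1))*3)*312 + 21 = (-2700*(-1)*3)*312 + 21 = (2700*3)*312 + 21 = 8100*312 + 21 = 2527200 + 21 = 2527221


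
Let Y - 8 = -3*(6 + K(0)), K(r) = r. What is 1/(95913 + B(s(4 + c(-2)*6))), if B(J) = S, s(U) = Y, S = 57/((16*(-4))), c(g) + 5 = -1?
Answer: 64/6138375 ≈ 1.0426e-5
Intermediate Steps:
c(g) = -6 (c(g) = -5 - 1 = -6)
S = -57/64 (S = 57/(-64) = 57*(-1/64) = -57/64 ≈ -0.89063)
Y = -10 (Y = 8 - 3*(6 + 0) = 8 - 3*6 = 8 - 18 = -10)
s(U) = -10
B(J) = -57/64
1/(95913 + B(s(4 + c(-2)*6))) = 1/(95913 - 57/64) = 1/(6138375/64) = 64/6138375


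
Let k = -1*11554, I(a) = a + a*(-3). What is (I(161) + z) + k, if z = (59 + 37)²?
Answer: -2660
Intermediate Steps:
I(a) = -2*a (I(a) = a - 3*a = -2*a)
z = 9216 (z = 96² = 9216)
k = -11554
(I(161) + z) + k = (-2*161 + 9216) - 11554 = (-322 + 9216) - 11554 = 8894 - 11554 = -2660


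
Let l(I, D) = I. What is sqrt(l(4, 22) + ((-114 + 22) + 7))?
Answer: 9*I ≈ 9.0*I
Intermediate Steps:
sqrt(l(4, 22) + ((-114 + 22) + 7)) = sqrt(4 + ((-114 + 22) + 7)) = sqrt(4 + (-92 + 7)) = sqrt(4 - 85) = sqrt(-81) = 9*I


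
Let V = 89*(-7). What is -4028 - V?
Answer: -3405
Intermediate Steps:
V = -623
-4028 - V = -4028 - 1*(-623) = -4028 + 623 = -3405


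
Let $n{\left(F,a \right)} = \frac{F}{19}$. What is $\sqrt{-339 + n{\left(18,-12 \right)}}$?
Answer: $\frac{i \sqrt{122037}}{19} \approx 18.386 i$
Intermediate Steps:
$n{\left(F,a \right)} = \frac{F}{19}$ ($n{\left(F,a \right)} = F \frac{1}{19} = \frac{F}{19}$)
$\sqrt{-339 + n{\left(18,-12 \right)}} = \sqrt{-339 + \frac{1}{19} \cdot 18} = \sqrt{-339 + \frac{18}{19}} = \sqrt{- \frac{6423}{19}} = \frac{i \sqrt{122037}}{19}$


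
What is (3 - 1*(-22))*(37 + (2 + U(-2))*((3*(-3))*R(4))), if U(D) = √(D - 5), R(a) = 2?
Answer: 25 - 450*I*√7 ≈ 25.0 - 1190.6*I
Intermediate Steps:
U(D) = √(-5 + D)
(3 - 1*(-22))*(37 + (2 + U(-2))*((3*(-3))*R(4))) = (3 - 1*(-22))*(37 + (2 + √(-5 - 2))*((3*(-3))*2)) = (3 + 22)*(37 + (2 + √(-7))*(-9*2)) = 25*(37 + (2 + I*√7)*(-18)) = 25*(37 + (-36 - 18*I*√7)) = 25*(1 - 18*I*√7) = 25 - 450*I*√7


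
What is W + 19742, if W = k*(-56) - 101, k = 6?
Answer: 19305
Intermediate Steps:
W = -437 (W = 6*(-56) - 101 = -336 - 101 = -437)
W + 19742 = -437 + 19742 = 19305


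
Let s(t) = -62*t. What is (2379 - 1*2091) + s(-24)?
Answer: 1776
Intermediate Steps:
(2379 - 1*2091) + s(-24) = (2379 - 1*2091) - 62*(-24) = (2379 - 2091) + 1488 = 288 + 1488 = 1776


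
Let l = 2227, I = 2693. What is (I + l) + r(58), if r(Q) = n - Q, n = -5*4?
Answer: 4842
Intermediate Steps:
n = -20
r(Q) = -20 - Q
(I + l) + r(58) = (2693 + 2227) + (-20 - 1*58) = 4920 + (-20 - 58) = 4920 - 78 = 4842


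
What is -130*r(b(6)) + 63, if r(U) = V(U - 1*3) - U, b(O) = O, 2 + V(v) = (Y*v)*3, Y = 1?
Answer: -67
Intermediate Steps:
V(v) = -2 + 3*v (V(v) = -2 + (1*v)*3 = -2 + v*3 = -2 + 3*v)
r(U) = -11 + 2*U (r(U) = (-2 + 3*(U - 1*3)) - U = (-2 + 3*(U - 3)) - U = (-2 + 3*(-3 + U)) - U = (-2 + (-9 + 3*U)) - U = (-11 + 3*U) - U = -11 + 2*U)
-130*r(b(6)) + 63 = -130*(-11 + 2*6) + 63 = -130*(-11 + 12) + 63 = -130*1 + 63 = -130 + 63 = -67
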